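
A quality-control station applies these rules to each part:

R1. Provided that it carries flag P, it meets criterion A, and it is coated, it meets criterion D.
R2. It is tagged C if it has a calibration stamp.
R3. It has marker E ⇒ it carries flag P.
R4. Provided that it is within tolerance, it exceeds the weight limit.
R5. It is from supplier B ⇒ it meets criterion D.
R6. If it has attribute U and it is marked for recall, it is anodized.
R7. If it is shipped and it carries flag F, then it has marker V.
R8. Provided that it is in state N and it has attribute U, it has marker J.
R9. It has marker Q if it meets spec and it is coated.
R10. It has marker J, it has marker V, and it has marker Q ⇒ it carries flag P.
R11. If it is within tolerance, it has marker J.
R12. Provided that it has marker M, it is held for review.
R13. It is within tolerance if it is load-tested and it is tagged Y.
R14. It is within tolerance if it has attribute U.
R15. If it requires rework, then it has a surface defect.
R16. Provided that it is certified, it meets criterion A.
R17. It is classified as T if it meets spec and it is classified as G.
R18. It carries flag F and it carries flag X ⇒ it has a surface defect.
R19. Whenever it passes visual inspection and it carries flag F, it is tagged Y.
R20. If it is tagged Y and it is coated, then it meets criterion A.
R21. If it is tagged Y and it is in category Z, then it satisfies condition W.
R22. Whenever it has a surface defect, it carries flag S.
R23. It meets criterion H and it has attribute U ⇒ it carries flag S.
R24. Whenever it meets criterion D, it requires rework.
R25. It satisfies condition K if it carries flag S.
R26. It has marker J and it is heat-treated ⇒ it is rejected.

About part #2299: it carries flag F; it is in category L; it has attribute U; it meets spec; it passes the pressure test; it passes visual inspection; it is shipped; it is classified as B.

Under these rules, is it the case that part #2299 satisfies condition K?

Forward chaining from the given facts derives: has marker V, is within tolerance, is tagged Y, exceeds the weight limit, has marker J.
The only rule concluding "it satisfies condition K" is R25, which needs "it carries flag S"; that is never established.

No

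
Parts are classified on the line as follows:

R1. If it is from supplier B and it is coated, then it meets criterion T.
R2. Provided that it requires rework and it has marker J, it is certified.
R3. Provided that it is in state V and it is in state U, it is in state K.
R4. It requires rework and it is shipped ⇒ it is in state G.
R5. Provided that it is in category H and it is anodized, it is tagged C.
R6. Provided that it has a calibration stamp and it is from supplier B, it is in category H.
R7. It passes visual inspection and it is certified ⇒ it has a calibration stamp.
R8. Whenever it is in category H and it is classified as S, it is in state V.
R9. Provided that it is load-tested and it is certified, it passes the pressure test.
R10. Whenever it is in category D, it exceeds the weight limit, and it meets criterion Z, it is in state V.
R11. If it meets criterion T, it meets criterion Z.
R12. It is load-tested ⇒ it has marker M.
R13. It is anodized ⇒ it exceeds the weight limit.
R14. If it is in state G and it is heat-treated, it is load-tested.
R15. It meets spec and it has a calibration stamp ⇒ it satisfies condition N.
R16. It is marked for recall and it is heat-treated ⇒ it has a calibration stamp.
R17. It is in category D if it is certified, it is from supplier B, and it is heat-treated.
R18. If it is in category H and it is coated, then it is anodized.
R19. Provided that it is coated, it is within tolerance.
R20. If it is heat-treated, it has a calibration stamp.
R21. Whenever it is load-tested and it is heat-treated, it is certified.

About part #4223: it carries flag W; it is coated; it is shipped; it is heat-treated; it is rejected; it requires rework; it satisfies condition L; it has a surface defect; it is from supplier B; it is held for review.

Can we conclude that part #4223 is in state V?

Yes

By R1 (it is from supplier B, it is coated): it meets criterion T.
By R4 (it requires rework, it is shipped): it is in state G.
By R11 (it meets criterion T): it meets criterion Z.
By R14 (it is in state G, it is heat-treated): it is load-tested.
By R20 (it is heat-treated): it has a calibration stamp.
By R21 (it is load-tested, it is heat-treated): it is certified.
By R6 (it has a calibration stamp, it is from supplier B): it is in category H.
By R17 (it is certified, it is from supplier B, it is heat-treated): it is in category D.
By R18 (it is in category H, it is coated): it is anodized.
By R13 (it is anodized): it exceeds the weight limit.
By R10 (it is in category D, it exceeds the weight limit, it meets criterion Z): it is in state V.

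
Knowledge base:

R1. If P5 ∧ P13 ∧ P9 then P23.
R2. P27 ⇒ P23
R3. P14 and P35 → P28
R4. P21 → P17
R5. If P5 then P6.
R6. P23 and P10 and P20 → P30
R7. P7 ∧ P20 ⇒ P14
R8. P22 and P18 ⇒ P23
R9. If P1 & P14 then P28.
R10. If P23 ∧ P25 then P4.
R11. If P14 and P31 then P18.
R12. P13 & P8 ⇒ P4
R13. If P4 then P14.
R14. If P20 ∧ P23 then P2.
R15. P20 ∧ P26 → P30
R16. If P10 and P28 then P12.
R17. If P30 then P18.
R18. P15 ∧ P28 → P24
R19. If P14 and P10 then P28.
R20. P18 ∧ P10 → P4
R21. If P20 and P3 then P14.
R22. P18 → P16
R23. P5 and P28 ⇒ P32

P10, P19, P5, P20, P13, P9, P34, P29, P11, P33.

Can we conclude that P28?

P23  (by R1: P5, P13, P9)
P30  (by R6: P23, P10, P20)
P18  (by R17: P30)
P4  (by R20: P18, P10)
P14  (by R13: P4)
P28  (by R19: P14, P10)

Yes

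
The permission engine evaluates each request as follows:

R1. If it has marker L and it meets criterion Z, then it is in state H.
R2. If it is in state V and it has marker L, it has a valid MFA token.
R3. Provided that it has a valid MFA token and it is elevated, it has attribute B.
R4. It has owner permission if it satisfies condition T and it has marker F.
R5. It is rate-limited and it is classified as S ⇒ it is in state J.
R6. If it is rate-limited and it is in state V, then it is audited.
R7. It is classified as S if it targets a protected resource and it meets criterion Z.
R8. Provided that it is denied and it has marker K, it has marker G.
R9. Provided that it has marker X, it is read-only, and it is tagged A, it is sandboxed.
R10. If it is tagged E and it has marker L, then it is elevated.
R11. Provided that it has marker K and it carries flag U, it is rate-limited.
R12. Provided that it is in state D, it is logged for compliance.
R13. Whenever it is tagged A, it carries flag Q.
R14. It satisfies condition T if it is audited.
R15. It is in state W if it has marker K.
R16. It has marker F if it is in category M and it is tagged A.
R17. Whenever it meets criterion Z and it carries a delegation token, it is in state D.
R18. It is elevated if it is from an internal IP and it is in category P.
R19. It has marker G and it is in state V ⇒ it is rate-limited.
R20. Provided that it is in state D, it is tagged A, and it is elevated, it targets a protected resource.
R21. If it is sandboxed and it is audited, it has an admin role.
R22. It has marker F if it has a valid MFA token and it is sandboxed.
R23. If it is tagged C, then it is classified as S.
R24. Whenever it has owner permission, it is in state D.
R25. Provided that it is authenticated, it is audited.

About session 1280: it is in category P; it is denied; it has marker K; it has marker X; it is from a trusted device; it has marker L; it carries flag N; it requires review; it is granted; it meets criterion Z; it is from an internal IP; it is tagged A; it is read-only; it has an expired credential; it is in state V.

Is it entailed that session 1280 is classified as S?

Yes

By R2 (it is in state V, it has marker L): it has a valid MFA token.
By R8 (it is denied, it has marker K): it has marker G.
By R9 (it has marker X, it is read-only, it is tagged A): it is sandboxed.
By R18 (it is from an internal IP, it is in category P): it is elevated.
By R19 (it has marker G, it is in state V): it is rate-limited.
By R22 (it has a valid MFA token, it is sandboxed): it has marker F.
By R6 (it is rate-limited, it is in state V): it is audited.
By R14 (it is audited): it satisfies condition T.
By R4 (it satisfies condition T, it has marker F): it has owner permission.
By R24 (it has owner permission): it is in state D.
By R20 (it is in state D, it is tagged A, it is elevated): it targets a protected resource.
By R7 (it targets a protected resource, it meets criterion Z): it is classified as S.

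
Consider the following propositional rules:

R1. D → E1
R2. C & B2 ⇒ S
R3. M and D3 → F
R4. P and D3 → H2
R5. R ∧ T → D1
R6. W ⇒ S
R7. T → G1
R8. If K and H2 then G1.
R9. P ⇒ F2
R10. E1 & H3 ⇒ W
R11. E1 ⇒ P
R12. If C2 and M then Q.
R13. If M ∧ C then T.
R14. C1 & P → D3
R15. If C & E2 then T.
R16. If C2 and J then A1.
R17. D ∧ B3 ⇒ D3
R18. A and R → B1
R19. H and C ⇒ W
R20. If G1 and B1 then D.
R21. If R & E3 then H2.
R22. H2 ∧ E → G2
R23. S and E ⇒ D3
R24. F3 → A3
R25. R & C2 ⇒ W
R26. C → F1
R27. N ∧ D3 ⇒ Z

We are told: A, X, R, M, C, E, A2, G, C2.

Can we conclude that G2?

T  (by R13: M, C)
B1  (by R18: A, R)
W  (by R25: R, C2)
S  (by R6: W)
G1  (by R7: T)
D  (by R20: G1, B1)
D3  (by R23: S, E)
E1  (by R1: D)
P  (by R11: E1)
H2  (by R4: P, D3)
G2  (by R22: H2, E)

Yes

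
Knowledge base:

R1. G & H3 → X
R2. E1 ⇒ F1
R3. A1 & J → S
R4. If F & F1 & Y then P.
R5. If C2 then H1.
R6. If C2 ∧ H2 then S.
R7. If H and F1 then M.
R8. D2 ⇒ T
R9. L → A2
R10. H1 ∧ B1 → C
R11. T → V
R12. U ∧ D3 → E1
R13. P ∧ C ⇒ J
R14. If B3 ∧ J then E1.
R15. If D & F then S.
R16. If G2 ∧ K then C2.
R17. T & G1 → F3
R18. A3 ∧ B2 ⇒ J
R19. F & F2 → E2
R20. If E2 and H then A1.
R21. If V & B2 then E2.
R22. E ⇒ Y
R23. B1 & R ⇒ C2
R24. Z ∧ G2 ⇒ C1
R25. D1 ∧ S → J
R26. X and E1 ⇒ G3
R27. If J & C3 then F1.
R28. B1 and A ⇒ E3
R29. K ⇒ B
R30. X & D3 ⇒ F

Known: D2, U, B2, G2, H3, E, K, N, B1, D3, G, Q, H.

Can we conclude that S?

X  (by R1: G, H3)
T  (by R8: D2)
V  (by R11: T)
E1  (by R12: U, D3)
C2  (by R16: G2, K)
E2  (by R21: V, B2)
Y  (by R22: E)
F  (by R30: X, D3)
F1  (by R2: E1)
P  (by R4: F, F1, Y)
H1  (by R5: C2)
C  (by R10: H1, B1)
J  (by R13: P, C)
A1  (by R20: E2, H)
S  (by R3: A1, J)

Yes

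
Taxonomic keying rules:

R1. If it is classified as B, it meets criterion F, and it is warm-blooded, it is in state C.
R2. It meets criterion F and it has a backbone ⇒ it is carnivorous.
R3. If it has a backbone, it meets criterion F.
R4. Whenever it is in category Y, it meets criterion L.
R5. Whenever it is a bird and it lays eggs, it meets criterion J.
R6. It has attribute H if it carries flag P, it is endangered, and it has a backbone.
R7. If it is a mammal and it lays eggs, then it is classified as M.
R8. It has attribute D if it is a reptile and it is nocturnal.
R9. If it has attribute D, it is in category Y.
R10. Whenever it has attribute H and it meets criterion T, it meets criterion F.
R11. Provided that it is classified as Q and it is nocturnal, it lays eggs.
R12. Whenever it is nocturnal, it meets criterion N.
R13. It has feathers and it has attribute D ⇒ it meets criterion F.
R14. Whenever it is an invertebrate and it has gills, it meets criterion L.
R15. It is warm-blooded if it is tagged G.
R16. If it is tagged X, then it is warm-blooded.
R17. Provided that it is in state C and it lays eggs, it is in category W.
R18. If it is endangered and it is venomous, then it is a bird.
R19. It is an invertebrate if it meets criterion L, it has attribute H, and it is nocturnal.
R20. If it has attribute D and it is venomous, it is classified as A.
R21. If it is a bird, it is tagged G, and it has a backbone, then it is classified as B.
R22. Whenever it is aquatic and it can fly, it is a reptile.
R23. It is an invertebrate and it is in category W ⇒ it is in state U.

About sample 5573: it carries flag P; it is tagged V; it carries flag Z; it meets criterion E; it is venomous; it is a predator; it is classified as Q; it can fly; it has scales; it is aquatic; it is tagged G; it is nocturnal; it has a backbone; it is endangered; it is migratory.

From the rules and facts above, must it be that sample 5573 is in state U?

By R3 (it has a backbone): it meets criterion F.
By R6 (it carries flag P, it is endangered, it has a backbone): it has attribute H.
By R11 (it is classified as Q, it is nocturnal): it lays eggs.
By R15 (it is tagged G): it is warm-blooded.
By R18 (it is endangered, it is venomous): it is a bird.
By R21 (it is a bird, it is tagged G, it has a backbone): it is classified as B.
By R22 (it is aquatic, it can fly): it is a reptile.
By R1 (it is classified as B, it meets criterion F, it is warm-blooded): it is in state C.
By R8 (it is a reptile, it is nocturnal): it has attribute D.
By R9 (it has attribute D): it is in category Y.
By R17 (it is in state C, it lays eggs): it is in category W.
By R4 (it is in category Y): it meets criterion L.
By R19 (it meets criterion L, it has attribute H, it is nocturnal): it is an invertebrate.
By R23 (it is an invertebrate, it is in category W): it is in state U.

Yes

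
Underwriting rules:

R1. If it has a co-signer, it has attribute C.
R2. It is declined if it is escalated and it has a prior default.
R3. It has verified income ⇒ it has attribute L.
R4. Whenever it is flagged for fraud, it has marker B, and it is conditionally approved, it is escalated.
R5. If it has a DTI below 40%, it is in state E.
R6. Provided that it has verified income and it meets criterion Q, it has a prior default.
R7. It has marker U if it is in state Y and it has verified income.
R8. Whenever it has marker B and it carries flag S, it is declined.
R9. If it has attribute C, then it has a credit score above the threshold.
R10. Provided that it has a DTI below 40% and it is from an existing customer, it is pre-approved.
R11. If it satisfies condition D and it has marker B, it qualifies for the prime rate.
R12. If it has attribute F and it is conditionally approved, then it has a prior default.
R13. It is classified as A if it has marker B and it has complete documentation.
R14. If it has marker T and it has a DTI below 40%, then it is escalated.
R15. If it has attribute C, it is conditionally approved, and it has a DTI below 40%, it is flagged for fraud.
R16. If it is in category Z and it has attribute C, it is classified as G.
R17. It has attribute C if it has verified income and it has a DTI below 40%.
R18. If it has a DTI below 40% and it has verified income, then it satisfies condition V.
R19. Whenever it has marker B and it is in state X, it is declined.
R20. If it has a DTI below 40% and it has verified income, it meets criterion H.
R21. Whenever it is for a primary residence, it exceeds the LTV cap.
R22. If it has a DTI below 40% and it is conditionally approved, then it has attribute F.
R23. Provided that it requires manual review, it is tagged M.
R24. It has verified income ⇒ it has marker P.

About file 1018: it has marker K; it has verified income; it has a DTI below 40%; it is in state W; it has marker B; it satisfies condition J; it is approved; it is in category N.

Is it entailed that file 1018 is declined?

No

Forward chaining from the given facts derives: has attribute L, is in state E, has attribute C, satisfies condition V, meets criterion H, has marker P, has a credit score above the threshold.
Rules concluding "it is declined": R2 needs "it is escalated"; R8 needs "it carries flag S"; R19 needs "it is in state X" — none of these are established.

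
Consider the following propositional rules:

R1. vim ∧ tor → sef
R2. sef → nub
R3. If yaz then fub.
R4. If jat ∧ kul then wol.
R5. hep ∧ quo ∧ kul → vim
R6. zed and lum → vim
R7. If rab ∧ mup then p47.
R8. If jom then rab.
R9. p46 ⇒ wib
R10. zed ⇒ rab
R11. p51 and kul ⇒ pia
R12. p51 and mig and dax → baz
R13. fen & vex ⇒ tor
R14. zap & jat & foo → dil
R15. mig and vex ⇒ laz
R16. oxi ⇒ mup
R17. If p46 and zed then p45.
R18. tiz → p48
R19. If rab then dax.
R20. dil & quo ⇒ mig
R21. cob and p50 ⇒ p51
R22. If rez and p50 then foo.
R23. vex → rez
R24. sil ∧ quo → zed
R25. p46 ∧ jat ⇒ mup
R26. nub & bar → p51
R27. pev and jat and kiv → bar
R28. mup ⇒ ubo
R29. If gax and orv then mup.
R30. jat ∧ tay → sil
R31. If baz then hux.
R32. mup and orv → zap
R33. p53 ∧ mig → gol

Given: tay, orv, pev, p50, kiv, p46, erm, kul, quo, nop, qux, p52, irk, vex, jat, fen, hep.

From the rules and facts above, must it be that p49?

Forward chaining from the given facts derives: wol, vim, wib, tor, rez, mup, bar, ubo, sil, zap, sef, nub, foo, zed, p51, rab, pia, dil, p45, dax, mig, p47, baz, laz, hux.
No rule has p49 as its conclusion, and it is not among the given facts.

No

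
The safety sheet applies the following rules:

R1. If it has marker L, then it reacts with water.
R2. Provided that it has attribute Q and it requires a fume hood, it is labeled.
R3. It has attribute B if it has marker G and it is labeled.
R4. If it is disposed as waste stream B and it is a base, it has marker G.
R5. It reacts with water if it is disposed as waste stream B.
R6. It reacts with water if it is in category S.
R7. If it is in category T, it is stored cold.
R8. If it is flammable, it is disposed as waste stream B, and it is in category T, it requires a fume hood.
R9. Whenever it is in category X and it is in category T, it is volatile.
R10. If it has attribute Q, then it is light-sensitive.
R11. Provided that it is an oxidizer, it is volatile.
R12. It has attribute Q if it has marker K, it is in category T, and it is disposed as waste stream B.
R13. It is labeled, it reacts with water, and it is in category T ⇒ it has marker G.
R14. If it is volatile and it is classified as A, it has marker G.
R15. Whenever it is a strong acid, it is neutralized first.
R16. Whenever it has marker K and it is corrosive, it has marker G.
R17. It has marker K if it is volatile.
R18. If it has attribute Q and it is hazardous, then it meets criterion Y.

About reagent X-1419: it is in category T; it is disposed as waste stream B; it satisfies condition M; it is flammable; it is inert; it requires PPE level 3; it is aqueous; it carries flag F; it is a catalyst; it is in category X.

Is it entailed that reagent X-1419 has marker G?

By R5 (it is disposed as waste stream B): it reacts with water.
By R8 (it is flammable, it is disposed as waste stream B, it is in category T): it requires a fume hood.
By R9 (it is in category X, it is in category T): it is volatile.
By R17 (it is volatile): it has marker K.
By R12 (it has marker K, it is in category T, it is disposed as waste stream B): it has attribute Q.
By R2 (it has attribute Q, it requires a fume hood): it is labeled.
By R13 (it is labeled, it reacts with water, it is in category T): it has marker G.

Yes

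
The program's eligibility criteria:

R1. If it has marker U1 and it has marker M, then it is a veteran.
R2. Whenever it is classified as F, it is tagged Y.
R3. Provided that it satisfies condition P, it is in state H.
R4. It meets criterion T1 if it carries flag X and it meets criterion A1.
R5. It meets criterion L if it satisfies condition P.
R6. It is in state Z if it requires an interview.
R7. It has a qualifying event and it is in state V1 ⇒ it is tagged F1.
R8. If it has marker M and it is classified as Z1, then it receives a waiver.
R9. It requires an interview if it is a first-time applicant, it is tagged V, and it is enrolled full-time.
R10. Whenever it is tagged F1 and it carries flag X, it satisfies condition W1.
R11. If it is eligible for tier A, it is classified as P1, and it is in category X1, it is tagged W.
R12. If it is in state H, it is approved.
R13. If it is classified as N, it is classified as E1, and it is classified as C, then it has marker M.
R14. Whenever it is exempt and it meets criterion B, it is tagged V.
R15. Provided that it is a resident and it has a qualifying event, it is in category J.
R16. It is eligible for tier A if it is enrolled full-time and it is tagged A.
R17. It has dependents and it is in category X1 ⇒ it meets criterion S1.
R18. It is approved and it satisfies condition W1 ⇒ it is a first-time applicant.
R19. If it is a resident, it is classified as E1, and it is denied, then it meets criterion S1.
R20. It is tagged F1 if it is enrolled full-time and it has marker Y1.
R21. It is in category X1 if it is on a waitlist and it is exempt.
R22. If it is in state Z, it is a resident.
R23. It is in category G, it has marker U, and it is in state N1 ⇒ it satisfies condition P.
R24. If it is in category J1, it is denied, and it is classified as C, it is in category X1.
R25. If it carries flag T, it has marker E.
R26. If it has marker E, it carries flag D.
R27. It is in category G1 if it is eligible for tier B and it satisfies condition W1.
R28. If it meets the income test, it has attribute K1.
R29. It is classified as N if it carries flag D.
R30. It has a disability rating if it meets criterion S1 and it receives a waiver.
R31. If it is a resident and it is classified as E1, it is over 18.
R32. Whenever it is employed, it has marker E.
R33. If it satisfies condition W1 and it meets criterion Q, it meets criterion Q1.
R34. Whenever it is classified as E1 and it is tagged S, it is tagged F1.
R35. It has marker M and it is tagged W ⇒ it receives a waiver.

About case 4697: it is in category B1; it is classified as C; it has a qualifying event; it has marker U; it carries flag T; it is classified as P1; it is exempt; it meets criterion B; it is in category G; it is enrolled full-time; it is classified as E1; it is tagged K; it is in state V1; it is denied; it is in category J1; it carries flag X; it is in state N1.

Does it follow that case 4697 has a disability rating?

Forward chaining from the given facts derives: is tagged F1, satisfies condition W1, is tagged V, satisfies condition P, is in category X1, has marker E, carries flag D, is classified as N, is in state H, meets criterion L, is approved, has marker M, is a first-time applicant, requires an interview, is in state Z, is a resident, is over 18, is in category J, meets criterion S1.
The only rule concluding "it has a disability rating" is R30, which needs "it receives a waiver"; that is never established.

No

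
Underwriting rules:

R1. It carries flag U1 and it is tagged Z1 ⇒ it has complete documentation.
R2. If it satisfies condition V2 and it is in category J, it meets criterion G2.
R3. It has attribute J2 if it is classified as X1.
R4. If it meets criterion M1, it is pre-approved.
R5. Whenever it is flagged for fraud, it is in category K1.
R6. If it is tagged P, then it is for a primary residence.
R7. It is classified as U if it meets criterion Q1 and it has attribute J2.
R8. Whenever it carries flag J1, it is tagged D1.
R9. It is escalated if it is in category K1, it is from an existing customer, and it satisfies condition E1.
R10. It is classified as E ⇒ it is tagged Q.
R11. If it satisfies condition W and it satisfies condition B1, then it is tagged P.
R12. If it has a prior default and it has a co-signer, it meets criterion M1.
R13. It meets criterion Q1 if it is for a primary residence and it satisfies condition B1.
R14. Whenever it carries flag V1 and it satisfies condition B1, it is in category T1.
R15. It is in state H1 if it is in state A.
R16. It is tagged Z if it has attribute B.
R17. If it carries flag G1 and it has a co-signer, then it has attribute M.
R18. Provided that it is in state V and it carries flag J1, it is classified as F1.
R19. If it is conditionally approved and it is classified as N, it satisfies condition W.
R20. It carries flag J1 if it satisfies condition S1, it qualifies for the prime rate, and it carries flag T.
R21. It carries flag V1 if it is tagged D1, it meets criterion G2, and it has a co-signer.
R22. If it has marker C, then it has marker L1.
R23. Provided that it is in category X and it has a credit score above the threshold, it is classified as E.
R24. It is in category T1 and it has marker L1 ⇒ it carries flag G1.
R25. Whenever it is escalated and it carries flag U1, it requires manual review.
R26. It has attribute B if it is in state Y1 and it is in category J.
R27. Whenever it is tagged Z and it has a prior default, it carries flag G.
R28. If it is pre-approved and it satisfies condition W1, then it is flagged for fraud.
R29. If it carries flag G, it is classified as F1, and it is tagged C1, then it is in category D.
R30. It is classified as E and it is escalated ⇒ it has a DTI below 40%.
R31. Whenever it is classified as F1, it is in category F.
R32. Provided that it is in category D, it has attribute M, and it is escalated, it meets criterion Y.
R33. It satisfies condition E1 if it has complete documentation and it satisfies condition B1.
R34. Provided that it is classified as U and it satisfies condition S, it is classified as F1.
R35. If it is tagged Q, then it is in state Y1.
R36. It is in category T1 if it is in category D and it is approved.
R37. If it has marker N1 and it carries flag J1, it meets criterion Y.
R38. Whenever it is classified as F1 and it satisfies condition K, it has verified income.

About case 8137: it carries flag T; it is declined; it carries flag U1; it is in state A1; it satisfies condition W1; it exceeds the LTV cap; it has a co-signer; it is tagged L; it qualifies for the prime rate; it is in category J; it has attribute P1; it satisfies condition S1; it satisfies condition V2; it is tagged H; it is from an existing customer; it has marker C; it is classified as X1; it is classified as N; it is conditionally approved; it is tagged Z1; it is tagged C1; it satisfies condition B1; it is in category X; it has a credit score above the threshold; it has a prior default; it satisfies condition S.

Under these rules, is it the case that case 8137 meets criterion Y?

By R1 (it carries flag U1, it is tagged Z1): it has complete documentation.
By R2 (it satisfies condition V2, it is in category J): it meets criterion G2.
By R3 (it is classified as X1): it has attribute J2.
By R12 (it has a prior default, it has a co-signer): it meets criterion M1.
By R19 (it is conditionally approved, it is classified as N): it satisfies condition W.
By R20 (it satisfies condition S1, it qualifies for the prime rate, it carries flag T): it carries flag J1.
By R22 (it has marker C): it has marker L1.
By R23 (it is in category X, it has a credit score above the threshold): it is classified as E.
By R33 (it has complete documentation, it satisfies condition B1): it satisfies condition E1.
By R4 (it meets criterion M1): it is pre-approved.
By R8 (it carries flag J1): it is tagged D1.
By R10 (it is classified as E): it is tagged Q.
By R11 (it satisfies condition W, it satisfies condition B1): it is tagged P.
By R21 (it is tagged D1, it meets criterion G2, it has a co-signer): it carries flag V1.
By R28 (it is pre-approved, it satisfies condition W1): it is flagged for fraud.
By R35 (it is tagged Q): it is in state Y1.
By R5 (it is flagged for fraud): it is in category K1.
By R6 (it is tagged P): it is for a primary residence.
By R9 (it is in category K1, it is from an existing customer, it satisfies condition E1): it is escalated.
By R13 (it is for a primary residence, it satisfies condition B1): it meets criterion Q1.
By R14 (it carries flag V1, it satisfies condition B1): it is in category T1.
By R24 (it is in category T1, it has marker L1): it carries flag G1.
By R26 (it is in state Y1, it is in category J): it has attribute B.
By R7 (it meets criterion Q1, it has attribute J2): it is classified as U.
By R16 (it has attribute B): it is tagged Z.
By R17 (it carries flag G1, it has a co-signer): it has attribute M.
By R27 (it is tagged Z, it has a prior default): it carries flag G.
By R34 (it is classified as U, it satisfies condition S): it is classified as F1.
By R29 (it carries flag G, it is classified as F1, it is tagged C1): it is in category D.
By R32 (it is in category D, it has attribute M, it is escalated): it meets criterion Y.

Yes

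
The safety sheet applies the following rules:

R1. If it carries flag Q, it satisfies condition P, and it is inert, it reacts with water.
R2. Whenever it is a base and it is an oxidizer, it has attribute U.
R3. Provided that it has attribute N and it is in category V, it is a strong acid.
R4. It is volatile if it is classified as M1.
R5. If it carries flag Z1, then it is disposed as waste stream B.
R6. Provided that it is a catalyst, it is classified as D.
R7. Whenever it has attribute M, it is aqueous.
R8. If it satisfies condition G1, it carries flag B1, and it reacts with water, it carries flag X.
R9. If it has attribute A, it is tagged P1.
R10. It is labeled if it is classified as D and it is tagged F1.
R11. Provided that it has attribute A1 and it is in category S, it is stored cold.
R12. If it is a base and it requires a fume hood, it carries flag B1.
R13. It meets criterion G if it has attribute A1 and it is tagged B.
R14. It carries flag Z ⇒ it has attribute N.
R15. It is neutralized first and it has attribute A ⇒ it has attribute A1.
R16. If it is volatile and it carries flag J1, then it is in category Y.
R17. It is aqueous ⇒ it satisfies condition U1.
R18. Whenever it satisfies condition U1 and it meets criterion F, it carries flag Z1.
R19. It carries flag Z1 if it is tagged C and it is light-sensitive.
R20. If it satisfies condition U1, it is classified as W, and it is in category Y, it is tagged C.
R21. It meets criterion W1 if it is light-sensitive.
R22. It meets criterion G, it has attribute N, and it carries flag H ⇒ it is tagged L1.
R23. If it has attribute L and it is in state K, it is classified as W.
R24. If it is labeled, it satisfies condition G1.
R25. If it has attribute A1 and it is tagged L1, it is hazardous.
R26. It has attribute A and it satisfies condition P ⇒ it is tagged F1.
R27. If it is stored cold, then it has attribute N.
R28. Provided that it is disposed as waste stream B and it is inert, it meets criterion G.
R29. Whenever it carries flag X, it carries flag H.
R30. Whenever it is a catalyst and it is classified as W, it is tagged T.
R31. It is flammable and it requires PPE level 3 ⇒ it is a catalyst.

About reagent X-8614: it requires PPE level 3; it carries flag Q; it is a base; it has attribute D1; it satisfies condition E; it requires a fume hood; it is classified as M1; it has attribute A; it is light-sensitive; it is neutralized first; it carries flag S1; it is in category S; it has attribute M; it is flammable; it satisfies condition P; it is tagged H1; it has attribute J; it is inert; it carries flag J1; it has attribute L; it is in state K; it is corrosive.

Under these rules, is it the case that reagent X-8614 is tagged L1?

By R1 (it carries flag Q, it satisfies condition P, it is inert): it reacts with water.
By R4 (it is classified as M1): it is volatile.
By R7 (it has attribute M): it is aqueous.
By R12 (it is a base, it requires a fume hood): it carries flag B1.
By R15 (it is neutralized first, it has attribute A): it has attribute A1.
By R16 (it is volatile, it carries flag J1): it is in category Y.
By R17 (it is aqueous): it satisfies condition U1.
By R23 (it has attribute L, it is in state K): it is classified as W.
By R26 (it has attribute A, it satisfies condition P): it is tagged F1.
By R31 (it is flammable, it requires PPE level 3): it is a catalyst.
By R6 (it is a catalyst): it is classified as D.
By R10 (it is classified as D, it is tagged F1): it is labeled.
By R11 (it has attribute A1, it is in category S): it is stored cold.
By R20 (it satisfies condition U1, it is classified as W, it is in category Y): it is tagged C.
By R24 (it is labeled): it satisfies condition G1.
By R27 (it is stored cold): it has attribute N.
By R8 (it satisfies condition G1, it carries flag B1, it reacts with water): it carries flag X.
By R19 (it is tagged C, it is light-sensitive): it carries flag Z1.
By R29 (it carries flag X): it carries flag H.
By R5 (it carries flag Z1): it is disposed as waste stream B.
By R28 (it is disposed as waste stream B, it is inert): it meets criterion G.
By R22 (it meets criterion G, it has attribute N, it carries flag H): it is tagged L1.

Yes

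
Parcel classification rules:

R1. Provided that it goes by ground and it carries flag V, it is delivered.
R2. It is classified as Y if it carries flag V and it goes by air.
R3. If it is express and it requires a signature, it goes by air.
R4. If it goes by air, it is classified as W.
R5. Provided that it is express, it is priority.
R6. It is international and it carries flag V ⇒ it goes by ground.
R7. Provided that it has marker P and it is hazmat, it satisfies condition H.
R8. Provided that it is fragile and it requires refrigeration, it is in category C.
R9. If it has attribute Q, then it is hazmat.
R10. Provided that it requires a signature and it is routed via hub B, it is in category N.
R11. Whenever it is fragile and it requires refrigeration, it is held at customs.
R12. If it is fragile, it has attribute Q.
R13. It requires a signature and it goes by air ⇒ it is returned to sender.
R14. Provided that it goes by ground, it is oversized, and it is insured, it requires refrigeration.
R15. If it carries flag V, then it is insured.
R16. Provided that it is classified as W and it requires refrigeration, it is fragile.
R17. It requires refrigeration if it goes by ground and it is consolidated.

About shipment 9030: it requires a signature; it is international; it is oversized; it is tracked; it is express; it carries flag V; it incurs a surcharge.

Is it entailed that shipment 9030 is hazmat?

By R3 (it is express, it requires a signature): it goes by air.
By R4 (it goes by air): it is classified as W.
By R6 (it is international, it carries flag V): it goes by ground.
By R15 (it carries flag V): it is insured.
By R14 (it goes by ground, it is oversized, it is insured): it requires refrigeration.
By R16 (it is classified as W, it requires refrigeration): it is fragile.
By R12 (it is fragile): it has attribute Q.
By R9 (it has attribute Q): it is hazmat.

Yes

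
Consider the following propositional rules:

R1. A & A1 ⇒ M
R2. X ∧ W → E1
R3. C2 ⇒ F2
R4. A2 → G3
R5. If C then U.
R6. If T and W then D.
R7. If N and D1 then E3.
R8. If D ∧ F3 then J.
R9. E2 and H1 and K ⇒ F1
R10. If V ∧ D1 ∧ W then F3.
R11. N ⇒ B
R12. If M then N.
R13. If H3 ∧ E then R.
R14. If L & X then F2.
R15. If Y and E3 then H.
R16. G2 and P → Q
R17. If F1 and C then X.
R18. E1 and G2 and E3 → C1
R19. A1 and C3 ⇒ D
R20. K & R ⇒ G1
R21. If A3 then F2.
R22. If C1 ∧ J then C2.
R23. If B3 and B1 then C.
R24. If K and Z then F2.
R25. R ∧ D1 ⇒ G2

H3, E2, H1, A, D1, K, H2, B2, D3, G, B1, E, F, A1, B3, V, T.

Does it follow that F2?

No

Forward chaining from the given facts derives: M, F1, N, R, G1, C, G2, U, E3, B, X.
Rules concluding F2: R3 needs C2; R14 needs L; R21 needs A3; R24 needs Z — none of these are established.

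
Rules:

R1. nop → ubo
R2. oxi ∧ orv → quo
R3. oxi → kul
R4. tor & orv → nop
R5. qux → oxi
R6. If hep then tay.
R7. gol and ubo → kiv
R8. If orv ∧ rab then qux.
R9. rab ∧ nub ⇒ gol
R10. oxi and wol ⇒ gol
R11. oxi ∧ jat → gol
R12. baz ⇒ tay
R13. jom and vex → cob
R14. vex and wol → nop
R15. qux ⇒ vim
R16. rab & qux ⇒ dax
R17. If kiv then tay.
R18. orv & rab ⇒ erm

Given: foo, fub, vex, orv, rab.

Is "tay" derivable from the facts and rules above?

No

Forward chaining from the given facts derives: qux, vim, dax, erm, oxi, quo, kul.
Rules concluding tay: R6 needs hep; R12 needs baz; R17 needs kiv — none of these are established.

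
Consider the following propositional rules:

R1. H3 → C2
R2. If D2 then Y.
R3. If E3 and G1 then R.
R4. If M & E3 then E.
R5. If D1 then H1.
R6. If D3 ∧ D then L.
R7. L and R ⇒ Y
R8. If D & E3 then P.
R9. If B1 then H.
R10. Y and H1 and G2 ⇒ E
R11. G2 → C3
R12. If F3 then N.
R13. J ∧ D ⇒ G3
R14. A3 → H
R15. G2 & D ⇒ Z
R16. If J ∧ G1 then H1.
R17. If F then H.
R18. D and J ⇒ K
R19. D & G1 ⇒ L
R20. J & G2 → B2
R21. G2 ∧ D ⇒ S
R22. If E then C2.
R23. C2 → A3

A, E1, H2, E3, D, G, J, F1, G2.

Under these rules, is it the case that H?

Forward chaining from the given facts derives: P, C3, G3, Z, K, B2, S.
Rules concluding H: R9 needs B1; R14 needs A3; R17 needs F — none of these are established.

No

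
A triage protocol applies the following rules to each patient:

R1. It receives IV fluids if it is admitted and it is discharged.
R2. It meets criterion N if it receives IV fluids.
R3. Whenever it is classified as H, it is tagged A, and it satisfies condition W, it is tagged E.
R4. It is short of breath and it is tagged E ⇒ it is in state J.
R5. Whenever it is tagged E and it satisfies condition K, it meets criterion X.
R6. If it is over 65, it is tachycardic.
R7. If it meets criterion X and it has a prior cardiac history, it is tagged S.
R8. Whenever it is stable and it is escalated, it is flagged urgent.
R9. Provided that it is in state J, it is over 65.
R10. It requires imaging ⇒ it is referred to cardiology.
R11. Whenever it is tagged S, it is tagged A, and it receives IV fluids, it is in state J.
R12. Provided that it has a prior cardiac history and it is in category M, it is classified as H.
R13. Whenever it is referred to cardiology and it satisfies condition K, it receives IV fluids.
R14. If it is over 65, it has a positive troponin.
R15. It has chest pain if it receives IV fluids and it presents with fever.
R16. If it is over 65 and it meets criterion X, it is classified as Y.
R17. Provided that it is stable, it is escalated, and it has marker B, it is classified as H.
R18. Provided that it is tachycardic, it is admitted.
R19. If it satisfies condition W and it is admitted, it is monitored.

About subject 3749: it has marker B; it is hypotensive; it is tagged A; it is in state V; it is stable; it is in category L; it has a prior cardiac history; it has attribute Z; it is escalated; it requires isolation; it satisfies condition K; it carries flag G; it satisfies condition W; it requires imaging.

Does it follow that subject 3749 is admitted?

By R10 (it requires imaging): it is referred to cardiology.
By R13 (it is referred to cardiology, it satisfies condition K): it receives IV fluids.
By R17 (it is stable, it is escalated, it has marker B): it is classified as H.
By R3 (it is classified as H, it is tagged A, it satisfies condition W): it is tagged E.
By R5 (it is tagged E, it satisfies condition K): it meets criterion X.
By R7 (it meets criterion X, it has a prior cardiac history): it is tagged S.
By R11 (it is tagged S, it is tagged A, it receives IV fluids): it is in state J.
By R9 (it is in state J): it is over 65.
By R6 (it is over 65): it is tachycardic.
By R18 (it is tachycardic): it is admitted.

Yes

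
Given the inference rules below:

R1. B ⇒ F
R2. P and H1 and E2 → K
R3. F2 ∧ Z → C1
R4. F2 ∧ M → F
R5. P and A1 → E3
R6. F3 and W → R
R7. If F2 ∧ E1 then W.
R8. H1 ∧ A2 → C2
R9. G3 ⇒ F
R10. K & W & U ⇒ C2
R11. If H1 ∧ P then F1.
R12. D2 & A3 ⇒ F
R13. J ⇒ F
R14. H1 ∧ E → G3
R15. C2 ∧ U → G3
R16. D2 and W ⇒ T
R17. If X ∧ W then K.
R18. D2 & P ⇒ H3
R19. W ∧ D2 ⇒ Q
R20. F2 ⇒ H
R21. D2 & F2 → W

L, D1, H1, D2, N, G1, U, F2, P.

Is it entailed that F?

No

Forward chaining from the given facts derives: F1, H3, H, W, T, Q.
Rules concluding F: R1 needs B; R4 needs M; R9 needs G3; R12 needs A3; R13 needs J — none of these are established.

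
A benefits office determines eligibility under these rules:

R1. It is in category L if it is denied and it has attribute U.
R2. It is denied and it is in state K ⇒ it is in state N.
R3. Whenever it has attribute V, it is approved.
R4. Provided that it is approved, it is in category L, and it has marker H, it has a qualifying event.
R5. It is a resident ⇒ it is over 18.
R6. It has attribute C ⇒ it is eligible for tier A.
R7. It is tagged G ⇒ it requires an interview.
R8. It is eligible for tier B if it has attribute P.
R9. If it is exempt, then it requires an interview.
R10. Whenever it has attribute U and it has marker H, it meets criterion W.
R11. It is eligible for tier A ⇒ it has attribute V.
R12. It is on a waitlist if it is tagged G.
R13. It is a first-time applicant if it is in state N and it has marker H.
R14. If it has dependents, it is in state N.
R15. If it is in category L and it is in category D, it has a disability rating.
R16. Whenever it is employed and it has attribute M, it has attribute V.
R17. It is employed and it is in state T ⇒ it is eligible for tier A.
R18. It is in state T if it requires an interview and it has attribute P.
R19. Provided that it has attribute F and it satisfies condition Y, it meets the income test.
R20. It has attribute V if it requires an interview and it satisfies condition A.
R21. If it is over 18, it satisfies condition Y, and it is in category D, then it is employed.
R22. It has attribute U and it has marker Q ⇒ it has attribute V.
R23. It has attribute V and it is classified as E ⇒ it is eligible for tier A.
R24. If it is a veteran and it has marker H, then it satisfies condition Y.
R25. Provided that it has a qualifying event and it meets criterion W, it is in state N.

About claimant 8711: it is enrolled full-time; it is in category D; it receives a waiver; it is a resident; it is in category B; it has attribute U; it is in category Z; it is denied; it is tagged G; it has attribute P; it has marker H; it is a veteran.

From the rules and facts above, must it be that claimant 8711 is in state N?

Yes

By R1 (it is denied, it has attribute U): it is in category L.
By R5 (it is a resident): it is over 18.
By R7 (it is tagged G): it requires an interview.
By R10 (it has attribute U, it has marker H): it meets criterion W.
By R18 (it requires an interview, it has attribute P): it is in state T.
By R24 (it is a veteran, it has marker H): it satisfies condition Y.
By R21 (it is over 18, it satisfies condition Y, it is in category D): it is employed.
By R17 (it is employed, it is in state T): it is eligible for tier A.
By R11 (it is eligible for tier A): it has attribute V.
By R3 (it has attribute V): it is approved.
By R4 (it is approved, it is in category L, it has marker H): it has a qualifying event.
By R25 (it has a qualifying event, it meets criterion W): it is in state N.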